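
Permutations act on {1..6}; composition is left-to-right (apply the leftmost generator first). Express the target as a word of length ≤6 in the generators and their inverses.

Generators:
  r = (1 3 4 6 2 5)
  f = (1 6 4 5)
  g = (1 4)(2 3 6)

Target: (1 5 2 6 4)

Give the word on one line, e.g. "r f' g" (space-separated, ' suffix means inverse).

  after g': (1 4)(2 6 3)
  after r: (1 6 4 3 5)
  after f': (3 4)
  after r': (1 5 2 6 4)

g' r f' r'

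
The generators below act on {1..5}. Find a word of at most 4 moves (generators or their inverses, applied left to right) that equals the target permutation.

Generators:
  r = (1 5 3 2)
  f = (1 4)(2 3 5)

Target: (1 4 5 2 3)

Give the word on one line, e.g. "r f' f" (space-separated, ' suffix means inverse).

f' r

  after f': (1 4)(2 5 3)
  after r: (1 4 5 2 3)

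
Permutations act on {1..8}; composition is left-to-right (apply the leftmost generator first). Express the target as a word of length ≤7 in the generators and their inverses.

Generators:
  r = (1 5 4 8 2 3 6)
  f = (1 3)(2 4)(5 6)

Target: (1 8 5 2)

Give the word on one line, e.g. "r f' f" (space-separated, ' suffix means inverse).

f r' f f r'

  after f: (1 3)(2 4)(5 6)
  after r': (1 2 5 3 6)(4 8)
  after f: (1 4 8 2 6 3 5)
  after f: (1 2 5 3 6)(4 8)
  after r': (1 8 5 2)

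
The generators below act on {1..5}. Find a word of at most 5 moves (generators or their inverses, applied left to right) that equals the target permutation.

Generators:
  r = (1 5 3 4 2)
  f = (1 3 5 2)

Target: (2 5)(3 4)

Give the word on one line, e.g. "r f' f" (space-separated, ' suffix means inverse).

  after r': (1 2 4 3 5)
  after r': (1 4 5 2 3)
  after f: (1 4 2 5)
  after r: (1 2 3 4)
  after f: (2 5)(3 4)

r' r' f r f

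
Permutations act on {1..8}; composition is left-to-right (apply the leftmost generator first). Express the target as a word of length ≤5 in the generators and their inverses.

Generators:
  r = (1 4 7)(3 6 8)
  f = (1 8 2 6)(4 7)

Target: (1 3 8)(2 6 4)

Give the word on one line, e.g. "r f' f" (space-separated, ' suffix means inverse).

  after f: (1 8 2 6)(4 7)
  after r: (1 3 6 4)(2 8)
  after f: (1 3)(4 8 6 7)
  after f: (1 3 8)(2 6 4)

f r f f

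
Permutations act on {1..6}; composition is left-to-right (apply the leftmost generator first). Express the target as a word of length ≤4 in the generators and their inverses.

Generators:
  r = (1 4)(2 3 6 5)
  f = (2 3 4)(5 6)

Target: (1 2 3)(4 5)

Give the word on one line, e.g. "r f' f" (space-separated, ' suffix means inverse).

f r' f' f'

  after f: (2 3 4)(5 6)
  after r': (1 4 5 3)
  after f': (1 3)(2 4 6 5)
  after f': (1 2 3)(4 5)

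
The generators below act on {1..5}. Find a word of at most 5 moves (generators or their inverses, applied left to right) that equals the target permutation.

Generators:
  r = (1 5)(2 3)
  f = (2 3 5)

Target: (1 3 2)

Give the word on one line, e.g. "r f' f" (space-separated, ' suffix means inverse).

r f' f' r

  after r: (1 5)(2 3)
  after f': (1 3 5)
  after f': (1 2 5)
  after r: (1 3 2)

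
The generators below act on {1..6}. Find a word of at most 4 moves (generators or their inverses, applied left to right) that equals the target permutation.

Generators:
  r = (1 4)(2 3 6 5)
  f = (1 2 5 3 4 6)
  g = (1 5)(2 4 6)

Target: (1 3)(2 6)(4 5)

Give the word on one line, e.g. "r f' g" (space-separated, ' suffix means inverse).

  after g': (1 5)(2 6 4)
  after g': (2 4 6)
  after r': (1 4 3 2)(5 6)
  after f': (1 3)(2 6)(4 5)

g' g' r' f'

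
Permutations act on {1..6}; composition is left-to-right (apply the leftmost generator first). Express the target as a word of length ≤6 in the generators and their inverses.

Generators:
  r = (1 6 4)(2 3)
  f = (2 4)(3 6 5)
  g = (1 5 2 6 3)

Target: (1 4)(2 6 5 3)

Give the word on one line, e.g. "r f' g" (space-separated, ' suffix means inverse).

  after g': (1 3 6 2 5)
  after f: (1 6 4 2 3 5)
  after r: (1 4 3 5 6)
  after g: (1 4)(2 6 5 3)

g' f r g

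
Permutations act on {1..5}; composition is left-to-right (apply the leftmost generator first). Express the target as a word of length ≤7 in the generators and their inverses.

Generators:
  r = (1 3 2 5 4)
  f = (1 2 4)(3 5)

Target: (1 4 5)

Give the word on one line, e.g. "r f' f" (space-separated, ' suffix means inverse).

f r r f r'

  after f: (1 2 4)(3 5)
  after r: (1 5 2)(3 4)
  after r: (1 4 2 3)
  after f: (2 5 3)
  after r': (1 4 5)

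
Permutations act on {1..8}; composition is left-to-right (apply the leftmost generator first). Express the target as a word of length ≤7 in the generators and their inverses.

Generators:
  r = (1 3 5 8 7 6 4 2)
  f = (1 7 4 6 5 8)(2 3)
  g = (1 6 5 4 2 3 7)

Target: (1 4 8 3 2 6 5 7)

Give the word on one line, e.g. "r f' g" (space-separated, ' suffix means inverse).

r' f r f' r

  after r': (1 2 4 6 7 8 5 3)
  after f: (1 3 7)(2 6 4 5)
  after r: (1 5)(2 4 8 7 3 6)
  after f': (1 6 3 4 5 8)(2 7)
  after r: (1 4 8 3 2 6 5 7)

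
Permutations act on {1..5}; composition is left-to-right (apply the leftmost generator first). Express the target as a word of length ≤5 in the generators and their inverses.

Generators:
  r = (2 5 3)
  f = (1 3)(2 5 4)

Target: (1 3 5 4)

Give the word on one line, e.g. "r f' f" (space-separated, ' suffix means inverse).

r f f r f'

  after r: (2 5 3)
  after f: (1 3 5)(2 4)
  after f: (3 4 5)
  after r: (2 5)(3 4)
  after f': (1 3 5 4)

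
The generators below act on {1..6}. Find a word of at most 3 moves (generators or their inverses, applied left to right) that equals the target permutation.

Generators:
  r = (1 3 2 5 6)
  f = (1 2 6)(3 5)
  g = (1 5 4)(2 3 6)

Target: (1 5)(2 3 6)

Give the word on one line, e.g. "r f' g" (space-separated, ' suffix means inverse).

r f

  after r: (1 3 2 5 6)
  after f: (1 5)(2 3 6)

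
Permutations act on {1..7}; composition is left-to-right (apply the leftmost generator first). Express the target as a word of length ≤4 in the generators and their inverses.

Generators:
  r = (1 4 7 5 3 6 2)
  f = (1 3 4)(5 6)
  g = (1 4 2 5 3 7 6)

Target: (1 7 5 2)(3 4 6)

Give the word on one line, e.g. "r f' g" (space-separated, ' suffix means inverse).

f' r

  after f': (1 4 3)(5 6)
  after r: (1 7 5 2)(3 4 6)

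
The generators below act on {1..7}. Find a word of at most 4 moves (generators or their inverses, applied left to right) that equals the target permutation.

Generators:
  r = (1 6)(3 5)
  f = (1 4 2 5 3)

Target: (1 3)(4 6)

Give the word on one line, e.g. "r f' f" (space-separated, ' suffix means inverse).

  after f': (1 3 5 2 4)
  after r': (1 5 2 4 6)
  after f: (1 3)(4 6)

f' r' f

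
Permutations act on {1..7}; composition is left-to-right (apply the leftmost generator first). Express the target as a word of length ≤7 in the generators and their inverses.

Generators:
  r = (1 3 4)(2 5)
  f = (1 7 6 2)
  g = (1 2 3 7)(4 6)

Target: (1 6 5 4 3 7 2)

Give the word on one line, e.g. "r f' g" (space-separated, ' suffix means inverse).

  after f: (1 7 6 2)
  after r: (1 7 6 5 2 3 4)
  after f': (2 3 4)(5 6)
  after g: (1 2 7)(3 6 5 4)
  after f': (1 6 5 4 3 7 2)

f r f' g f'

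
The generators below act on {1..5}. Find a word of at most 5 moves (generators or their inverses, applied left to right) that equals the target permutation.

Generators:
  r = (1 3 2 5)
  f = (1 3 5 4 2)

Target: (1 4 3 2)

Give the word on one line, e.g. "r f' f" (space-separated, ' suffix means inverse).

f r f'

  after f: (1 3 5 4 2)
  after r: (1 2 3)(4 5)
  after f': (1 4 3 2)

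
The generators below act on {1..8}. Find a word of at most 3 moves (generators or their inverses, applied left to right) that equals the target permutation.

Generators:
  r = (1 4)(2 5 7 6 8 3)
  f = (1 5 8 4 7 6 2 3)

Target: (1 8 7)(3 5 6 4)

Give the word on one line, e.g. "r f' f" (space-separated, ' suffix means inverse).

  after r': (1 4)(2 3 8 6 7 5)
  after f': (1 8 7)(3 5 6 4)

r' f'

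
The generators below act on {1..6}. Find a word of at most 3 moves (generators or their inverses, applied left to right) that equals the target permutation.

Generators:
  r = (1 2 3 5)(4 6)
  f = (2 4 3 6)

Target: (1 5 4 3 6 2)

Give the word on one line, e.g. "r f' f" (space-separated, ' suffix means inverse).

r' f'

  after r': (1 5 3 2)(4 6)
  after f': (1 5 4 3 6 2)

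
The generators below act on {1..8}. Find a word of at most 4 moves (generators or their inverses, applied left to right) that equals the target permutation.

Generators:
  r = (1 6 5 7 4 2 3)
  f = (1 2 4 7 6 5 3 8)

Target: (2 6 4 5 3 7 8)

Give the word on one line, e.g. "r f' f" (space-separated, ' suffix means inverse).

  after r': (1 3 2 4 7 5 6)
  after f: (1 8)(2 7 3 4 6)
  after f: (2 6 4 5 3 7 8)

r' f f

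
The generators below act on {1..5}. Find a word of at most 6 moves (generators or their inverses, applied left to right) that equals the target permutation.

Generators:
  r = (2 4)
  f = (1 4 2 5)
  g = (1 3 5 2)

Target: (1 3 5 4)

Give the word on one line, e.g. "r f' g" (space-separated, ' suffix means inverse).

r g' g' g' r'

  after r: (2 4)
  after g': (1 2 4 5 3)
  after g': (1 5)(2 4 3)
  after g': (1 3 5 2 4)
  after r': (1 3 5 4)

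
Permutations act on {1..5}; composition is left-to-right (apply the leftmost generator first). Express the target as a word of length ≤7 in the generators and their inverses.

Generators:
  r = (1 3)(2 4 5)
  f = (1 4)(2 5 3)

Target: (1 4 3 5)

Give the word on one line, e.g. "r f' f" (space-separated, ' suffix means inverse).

r r r f r

  after r: (1 3)(2 4 5)
  after r: (2 5 4)
  after r: (1 3)
  after f: (1 2 5 3 4)
  after r: (1 4 3 5)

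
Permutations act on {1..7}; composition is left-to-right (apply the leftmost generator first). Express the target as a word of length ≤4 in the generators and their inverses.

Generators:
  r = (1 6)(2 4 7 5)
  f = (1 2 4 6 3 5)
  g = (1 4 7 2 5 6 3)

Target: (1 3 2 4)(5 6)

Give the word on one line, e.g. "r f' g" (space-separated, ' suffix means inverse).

f g' r f'

  after f: (1 2 4 6 3 5)
  after g': (1 7 4 5 3 2)
  after r: (1 5 3 4 2 6)
  after f': (1 3 2 4)(5 6)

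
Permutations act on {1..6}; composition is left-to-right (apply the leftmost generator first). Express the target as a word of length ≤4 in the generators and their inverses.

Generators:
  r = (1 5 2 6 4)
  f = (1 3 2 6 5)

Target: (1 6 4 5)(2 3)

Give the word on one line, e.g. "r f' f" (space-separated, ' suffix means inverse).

f' r' r' r'

  after f': (1 5 6 2 3)
  after r': (2 3 4 6 5)
  after r': (1 4 2 3 6)
  after r': (1 6 4 5)(2 3)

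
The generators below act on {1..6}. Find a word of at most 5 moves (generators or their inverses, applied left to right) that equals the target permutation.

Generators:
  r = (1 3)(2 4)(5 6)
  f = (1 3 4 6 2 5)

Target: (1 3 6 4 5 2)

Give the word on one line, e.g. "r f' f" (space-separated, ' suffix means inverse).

r' f' r'

  after r': (1 3)(2 4)(5 6)
  after f': (2 3 5 4 6)
  after r': (1 3 6 4 5 2)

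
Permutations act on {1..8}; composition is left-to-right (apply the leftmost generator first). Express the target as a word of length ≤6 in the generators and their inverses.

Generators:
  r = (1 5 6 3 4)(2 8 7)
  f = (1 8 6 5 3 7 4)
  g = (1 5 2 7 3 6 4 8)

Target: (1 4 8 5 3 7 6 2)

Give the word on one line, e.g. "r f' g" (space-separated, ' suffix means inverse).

  after g: (1 5 2 7 3 6 4 8)
  after f: (1 3 5 2 4 6)
  after g: (1 6 5 7 3 2 8)
  after g: (1 4 8 5 3 7 6 2)

g f g g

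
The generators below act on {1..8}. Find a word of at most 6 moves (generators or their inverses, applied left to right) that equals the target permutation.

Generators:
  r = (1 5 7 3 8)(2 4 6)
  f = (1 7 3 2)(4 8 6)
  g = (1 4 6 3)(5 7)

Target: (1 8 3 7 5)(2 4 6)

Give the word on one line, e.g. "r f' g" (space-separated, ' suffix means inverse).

  after r: (1 5 7 3 8)(2 4 6)
  after r: (1 7 8 5 3)(2 6 4)
  after r: (1 3 5 8 7)
  after r: (1 8 3 7 5)(2 4 6)

r r r r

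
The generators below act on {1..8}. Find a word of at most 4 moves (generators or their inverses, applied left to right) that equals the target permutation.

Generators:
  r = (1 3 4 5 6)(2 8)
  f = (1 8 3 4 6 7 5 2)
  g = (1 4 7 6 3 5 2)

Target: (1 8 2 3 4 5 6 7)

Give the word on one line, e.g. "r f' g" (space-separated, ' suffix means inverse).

  after r': (1 6 5 4 3)(2 8)
  after r': (1 5 3 6 4)
  after g: (1 2)(6 7)
  after r: (1 8 2 3 4 5 6 7)

r' r' g r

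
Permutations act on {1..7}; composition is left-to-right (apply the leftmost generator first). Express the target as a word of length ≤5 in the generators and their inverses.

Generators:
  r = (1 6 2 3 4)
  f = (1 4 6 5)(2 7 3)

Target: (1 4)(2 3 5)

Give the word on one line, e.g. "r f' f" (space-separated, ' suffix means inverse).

  after f': (1 5 6 4)(2 3 7)
  after f': (1 6)(2 7 3)(4 5)
  after r': (2 7)(3 6 4 5)
  after f: (1 4)(2 3 5)

f' f' r' f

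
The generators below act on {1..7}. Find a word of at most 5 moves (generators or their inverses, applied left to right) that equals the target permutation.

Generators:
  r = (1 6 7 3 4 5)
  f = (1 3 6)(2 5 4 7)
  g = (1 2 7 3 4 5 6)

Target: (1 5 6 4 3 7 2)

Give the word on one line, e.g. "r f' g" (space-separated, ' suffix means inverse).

g' r' f' g'

  after g': (1 6 5 4 3 7 2)
  after r': (2 5 3 6 4 7)
  after f': (1 6 5)
  after g': (1 5 6 4 3 7 2)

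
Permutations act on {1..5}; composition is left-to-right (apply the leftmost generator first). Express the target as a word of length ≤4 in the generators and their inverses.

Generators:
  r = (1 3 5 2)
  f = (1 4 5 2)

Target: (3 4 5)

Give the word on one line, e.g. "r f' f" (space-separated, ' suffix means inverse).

r' f

  after r': (1 2 5 3)
  after f: (3 4 5)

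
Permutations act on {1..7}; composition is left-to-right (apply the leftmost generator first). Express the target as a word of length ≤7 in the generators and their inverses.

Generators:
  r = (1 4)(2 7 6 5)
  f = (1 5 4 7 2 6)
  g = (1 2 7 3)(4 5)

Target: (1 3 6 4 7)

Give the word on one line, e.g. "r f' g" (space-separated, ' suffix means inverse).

f f r g' r

  after f: (1 5 4 7 2 6)
  after f: (1 4 2)(5 7 6)
  after r: (2 4 7 5 6)
  after g': (1 3 7 4 2 5 6)
  after r: (1 3 6 4 7)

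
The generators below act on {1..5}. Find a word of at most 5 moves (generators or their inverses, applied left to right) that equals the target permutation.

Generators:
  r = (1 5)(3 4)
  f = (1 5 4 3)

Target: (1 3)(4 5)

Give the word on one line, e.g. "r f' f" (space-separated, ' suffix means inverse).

r' f' r r f'

  after r': (1 5)(3 4)
  after f': (3 5)
  after r: (1 5 4 3)
  after r: (3 5)
  after f': (1 3)(4 5)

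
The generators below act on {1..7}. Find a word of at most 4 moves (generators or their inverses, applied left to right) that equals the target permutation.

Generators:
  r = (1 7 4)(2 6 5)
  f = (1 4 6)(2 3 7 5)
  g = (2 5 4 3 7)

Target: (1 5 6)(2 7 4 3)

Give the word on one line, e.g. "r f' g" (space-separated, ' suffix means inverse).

  after g: (2 5 4 3 7)
  after f: (1 4 7 3 5 6)
  after g': (1 5 6)(2 7 4 3)

g f g'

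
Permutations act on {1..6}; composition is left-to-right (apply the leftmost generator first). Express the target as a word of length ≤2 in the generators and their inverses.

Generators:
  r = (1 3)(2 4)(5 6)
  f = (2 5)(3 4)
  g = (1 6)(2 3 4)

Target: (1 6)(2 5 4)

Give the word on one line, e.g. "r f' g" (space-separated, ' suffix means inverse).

f' g'

  after f': (2 5)(3 4)
  after g': (1 6)(2 5 4)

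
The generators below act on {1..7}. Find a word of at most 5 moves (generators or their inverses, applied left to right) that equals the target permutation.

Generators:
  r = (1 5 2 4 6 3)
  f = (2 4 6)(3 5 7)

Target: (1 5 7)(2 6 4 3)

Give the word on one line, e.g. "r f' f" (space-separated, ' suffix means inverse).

  after f': (2 6 4)(3 7 5)
  after f': (2 4 6)(3 5 7)
  after r: (1 5 7)(2 6 4 3)

f' f' r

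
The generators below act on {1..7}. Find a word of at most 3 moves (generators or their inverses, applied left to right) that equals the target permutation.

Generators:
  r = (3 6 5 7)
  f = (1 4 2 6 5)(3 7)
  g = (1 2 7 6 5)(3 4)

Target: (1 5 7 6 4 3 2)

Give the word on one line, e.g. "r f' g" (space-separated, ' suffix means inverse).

  after r': (3 7 5 6)
  after g': (1 5 7 6 4 3 2)

r' g'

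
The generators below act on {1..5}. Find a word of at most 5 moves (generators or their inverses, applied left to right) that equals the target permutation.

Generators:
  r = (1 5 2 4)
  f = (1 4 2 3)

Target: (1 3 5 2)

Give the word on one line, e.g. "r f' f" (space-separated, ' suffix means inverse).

  after r': (1 4 2 5)
  after r': (1 2)(4 5)
  after f': (1 4 5)(2 3)
  after r': (1 2 3 5 4)
  after f: (1 3 5 2)

r' r' f' r' f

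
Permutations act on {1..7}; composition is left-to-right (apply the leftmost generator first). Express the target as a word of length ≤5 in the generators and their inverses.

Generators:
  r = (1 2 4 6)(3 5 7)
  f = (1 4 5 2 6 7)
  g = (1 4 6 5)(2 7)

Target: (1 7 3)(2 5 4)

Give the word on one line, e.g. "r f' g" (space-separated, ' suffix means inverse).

g g r' r' g

  after g: (1 4 6 5)(2 7)
  after g: (1 6)(4 5)
  after r': (1 4 3 7 5 2)
  after r': (1 2 6 4 7 3 5)
  after g: (1 7 3)(2 5 4)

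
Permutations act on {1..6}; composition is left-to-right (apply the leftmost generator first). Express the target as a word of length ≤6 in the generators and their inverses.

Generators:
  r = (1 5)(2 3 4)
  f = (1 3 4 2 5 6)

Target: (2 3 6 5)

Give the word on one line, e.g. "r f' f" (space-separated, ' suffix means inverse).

r' f' r' f' f'

  after r': (1 5)(2 4 3)
  after f': (1 2 3 4)(5 6)
  after r': (1 4 5 6)
  after f': (1 3)(2 4)
  after f': (2 3 6 5)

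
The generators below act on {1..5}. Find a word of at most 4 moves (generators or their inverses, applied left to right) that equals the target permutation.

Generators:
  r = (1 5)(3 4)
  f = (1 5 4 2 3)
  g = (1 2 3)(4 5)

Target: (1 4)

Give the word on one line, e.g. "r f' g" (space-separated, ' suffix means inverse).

f g'

  after f: (1 5 4 2 3)
  after g': (1 4)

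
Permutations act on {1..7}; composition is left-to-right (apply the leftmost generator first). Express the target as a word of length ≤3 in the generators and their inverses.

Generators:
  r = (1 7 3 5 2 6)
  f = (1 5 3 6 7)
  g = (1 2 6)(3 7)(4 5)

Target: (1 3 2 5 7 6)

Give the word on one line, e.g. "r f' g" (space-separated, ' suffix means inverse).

f r'

  after f: (1 5 3 6 7)
  after r': (1 3 2 5 7 6)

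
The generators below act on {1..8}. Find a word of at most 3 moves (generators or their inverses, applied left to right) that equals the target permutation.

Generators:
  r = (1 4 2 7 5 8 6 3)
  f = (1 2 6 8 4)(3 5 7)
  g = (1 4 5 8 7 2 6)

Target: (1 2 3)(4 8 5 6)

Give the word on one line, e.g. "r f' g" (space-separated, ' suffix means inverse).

  after g: (1 4 5 8 7 2 6)
  after r: (1 2 3)(4 8 5 6)

g r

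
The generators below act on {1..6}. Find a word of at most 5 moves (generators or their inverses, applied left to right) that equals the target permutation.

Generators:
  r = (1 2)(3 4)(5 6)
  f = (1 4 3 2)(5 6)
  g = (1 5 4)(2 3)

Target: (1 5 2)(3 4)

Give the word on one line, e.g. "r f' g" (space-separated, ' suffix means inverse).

g f' r f r'

  after g: (1 5 4)(2 3)
  after f': (1 6 5)(2 4)
  after r: (1 5 2 3 4)
  after f: (1 6 5)
  after r': (1 5 2)(3 4)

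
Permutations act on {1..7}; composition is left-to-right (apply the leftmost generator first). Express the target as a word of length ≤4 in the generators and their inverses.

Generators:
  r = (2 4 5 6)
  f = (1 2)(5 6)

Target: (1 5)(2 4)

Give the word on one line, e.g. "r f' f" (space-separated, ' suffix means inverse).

r' f' r' f

  after r': (2 6 5 4)
  after f': (1 2 5 4)
  after r': (1 6 5 2 4)
  after f: (1 5)(2 4)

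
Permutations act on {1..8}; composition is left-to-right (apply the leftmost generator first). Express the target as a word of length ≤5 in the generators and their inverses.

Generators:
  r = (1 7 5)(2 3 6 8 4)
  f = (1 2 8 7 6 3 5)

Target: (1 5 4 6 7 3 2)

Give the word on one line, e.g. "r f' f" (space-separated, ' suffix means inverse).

  after f': (1 5 3 6 7 8 2)
  after r: (2 7 4)(3 8)(5 6)
  after r: (1 7 2 5 8 6)(3 4)
  after r: (1 5 4 6 7 3 2)

f' r r r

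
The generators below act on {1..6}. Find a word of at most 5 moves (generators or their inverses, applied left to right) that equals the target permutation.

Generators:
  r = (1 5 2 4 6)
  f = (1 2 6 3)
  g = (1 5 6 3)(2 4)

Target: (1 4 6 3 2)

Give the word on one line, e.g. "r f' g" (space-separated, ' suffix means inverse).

  after g: (1 5 6 3)(2 4)
  after r: (1 2 6 3 5)
  after r: (1 4 6 3 2)

g r r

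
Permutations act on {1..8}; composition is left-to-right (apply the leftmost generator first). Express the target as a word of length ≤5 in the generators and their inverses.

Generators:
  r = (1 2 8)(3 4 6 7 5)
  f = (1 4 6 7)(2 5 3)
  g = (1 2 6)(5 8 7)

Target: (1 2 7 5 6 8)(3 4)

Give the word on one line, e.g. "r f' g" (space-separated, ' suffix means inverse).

f' g g f' r'

  after f': (1 7 6 4)(2 3 5)
  after g: (1 5 6 4 2 3 8 7)
  after g: (1 8 5)(2 3 7)(4 6)
  after f': (1 8 2 5 7 3 6)
  after r': (1 2 7 5 6 8)(3 4)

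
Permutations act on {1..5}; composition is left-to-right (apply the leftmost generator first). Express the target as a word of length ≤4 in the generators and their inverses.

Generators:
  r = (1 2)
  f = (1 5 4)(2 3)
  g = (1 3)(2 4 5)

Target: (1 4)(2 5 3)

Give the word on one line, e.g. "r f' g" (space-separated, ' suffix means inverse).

  after g': (1 3)(2 5 4)
  after f: (1 2 4 3 5)
  after g: (1 4)(2 5 3)

g' f g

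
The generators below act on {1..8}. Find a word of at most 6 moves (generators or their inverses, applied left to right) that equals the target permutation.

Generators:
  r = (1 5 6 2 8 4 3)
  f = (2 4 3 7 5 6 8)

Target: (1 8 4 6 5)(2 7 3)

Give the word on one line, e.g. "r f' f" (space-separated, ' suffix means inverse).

  after f: (2 4 3 7 5 6 8)
  after r: (1 5 2 3 7 6 4)
  after f: (1 6 3 5 4)(2 7 8)
  after r: (1 2 7 4 5 3 6)
  after r: (1 8 4 6 5)(2 7 3)

f r f r r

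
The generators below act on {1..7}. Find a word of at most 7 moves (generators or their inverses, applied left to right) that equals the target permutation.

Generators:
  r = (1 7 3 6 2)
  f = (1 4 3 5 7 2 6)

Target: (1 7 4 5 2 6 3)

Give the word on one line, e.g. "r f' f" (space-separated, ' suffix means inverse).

r' r' r' f f

  after r': (1 2 6 3 7)
  after r': (1 6 7 2 3)
  after r': (1 3 2 7 6)
  after f: (1 5 7)(3 6 4)
  after f: (1 7 4 5 2 6 3)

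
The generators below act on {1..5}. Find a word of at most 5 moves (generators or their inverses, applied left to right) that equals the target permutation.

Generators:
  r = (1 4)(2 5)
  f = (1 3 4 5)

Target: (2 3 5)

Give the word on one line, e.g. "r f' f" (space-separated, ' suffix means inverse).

  after r: (1 4)(2 5)
  after f': (1 3)(2 4 5)
  after f': (2 3 5)

r f' f'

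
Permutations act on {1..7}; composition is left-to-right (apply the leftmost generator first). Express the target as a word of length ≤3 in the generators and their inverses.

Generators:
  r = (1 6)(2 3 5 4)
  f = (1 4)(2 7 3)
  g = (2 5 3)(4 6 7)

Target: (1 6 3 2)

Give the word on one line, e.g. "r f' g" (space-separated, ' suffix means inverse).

  after g: (2 5 3)(4 6 7)
  after r: (1 6 7 2 4)
  after f: (1 6 3 2)

g r f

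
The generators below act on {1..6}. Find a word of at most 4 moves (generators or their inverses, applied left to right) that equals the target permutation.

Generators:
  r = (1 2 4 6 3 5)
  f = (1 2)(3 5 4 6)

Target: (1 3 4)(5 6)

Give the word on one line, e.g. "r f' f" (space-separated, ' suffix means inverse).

  after r': (1 5 3 6 4 2)
  after f': (1 3 4)(5 6)

r' f'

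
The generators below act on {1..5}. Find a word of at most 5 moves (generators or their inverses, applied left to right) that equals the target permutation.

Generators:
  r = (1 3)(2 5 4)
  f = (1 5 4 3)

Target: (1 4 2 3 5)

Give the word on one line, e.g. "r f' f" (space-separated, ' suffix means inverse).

  after r': (1 3)(2 4 5)
  after r': (2 5 4)
  after f': (1 3 4 2)
  after f': (1 4 2 3 5)

r' r' f' f'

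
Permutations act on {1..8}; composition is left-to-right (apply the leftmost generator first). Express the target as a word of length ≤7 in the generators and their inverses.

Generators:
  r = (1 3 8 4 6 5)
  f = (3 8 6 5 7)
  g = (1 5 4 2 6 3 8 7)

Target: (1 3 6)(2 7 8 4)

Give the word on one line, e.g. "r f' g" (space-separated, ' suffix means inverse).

g r g r' g

  after g: (1 5 4 2 6 3 8 7)
  after r: (2 5 6 8 7 3 4)
  after g: (1 5 3 2 4 6 7 8)
  after r': (1 6 7 3 2 8 5)
  after g: (1 3 6)(2 7 8 4)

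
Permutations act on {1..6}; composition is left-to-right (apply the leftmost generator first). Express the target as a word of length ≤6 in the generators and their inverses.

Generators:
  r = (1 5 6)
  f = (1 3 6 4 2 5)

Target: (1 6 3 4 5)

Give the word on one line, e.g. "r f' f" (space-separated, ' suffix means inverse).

r f' r' f r

  after r: (1 5 6)
  after f': (1 2 4 6 5 3)
  after r': (1 2 4 5 3 6)
  after f: (1 5 6 3 4)
  after r: (1 6 3 4 5)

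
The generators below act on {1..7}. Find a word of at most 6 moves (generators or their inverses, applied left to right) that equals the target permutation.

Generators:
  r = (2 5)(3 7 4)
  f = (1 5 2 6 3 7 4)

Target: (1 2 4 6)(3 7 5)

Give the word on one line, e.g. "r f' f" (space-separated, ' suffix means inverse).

f f r f

  after f: (1 5 2 6 3 7 4)
  after f: (1 2 3 4 5 6 7)
  after r: (1 5 6 4 2 7)
  after f: (1 2 4 6)(3 7 5)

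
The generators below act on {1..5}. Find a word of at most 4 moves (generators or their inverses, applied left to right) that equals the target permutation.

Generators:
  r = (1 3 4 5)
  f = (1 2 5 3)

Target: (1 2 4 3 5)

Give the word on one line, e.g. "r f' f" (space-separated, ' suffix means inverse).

  after f: (1 2 5 3)
  after r': (1 2 4 3 5)

f r'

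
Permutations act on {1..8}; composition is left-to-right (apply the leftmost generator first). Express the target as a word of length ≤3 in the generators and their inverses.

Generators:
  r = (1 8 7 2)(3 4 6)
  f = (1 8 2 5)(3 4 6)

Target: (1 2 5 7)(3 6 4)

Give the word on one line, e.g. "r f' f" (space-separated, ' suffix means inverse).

  after f: (1 8 2 5)(3 4 6)
  after r': (2 5)(7 8)
  after r': (1 2 5 7)(3 6 4)

f r' r'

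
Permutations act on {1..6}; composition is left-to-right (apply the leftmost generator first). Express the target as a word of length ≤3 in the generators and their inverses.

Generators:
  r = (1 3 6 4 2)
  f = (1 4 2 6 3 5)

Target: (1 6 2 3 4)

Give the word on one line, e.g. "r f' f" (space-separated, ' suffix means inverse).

r r

  after r: (1 3 6 4 2)
  after r: (1 6 2 3 4)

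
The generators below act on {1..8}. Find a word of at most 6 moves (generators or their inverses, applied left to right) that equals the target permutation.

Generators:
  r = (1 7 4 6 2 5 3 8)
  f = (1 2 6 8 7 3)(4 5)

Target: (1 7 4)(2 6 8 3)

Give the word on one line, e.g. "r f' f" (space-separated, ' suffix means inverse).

f' r r r

  after f': (1 3 7 8 6 2)(4 5)
  after r: (1 8 2 7)(3 4)(5 6)
  after r: (2 4 8 5)(3 6)
  after r: (1 7 4)(2 6 8 3)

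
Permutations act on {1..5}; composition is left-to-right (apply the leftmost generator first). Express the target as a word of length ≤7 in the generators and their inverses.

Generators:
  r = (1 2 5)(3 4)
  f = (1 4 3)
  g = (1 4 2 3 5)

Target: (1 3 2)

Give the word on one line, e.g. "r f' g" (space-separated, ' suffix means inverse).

r f' r' g' g'

  after r: (1 2 5)(3 4)
  after f': (1 2 5 3)
  after r': (3 5 4)
  after g': (1 5)(2 4)
  after g': (1 3 2)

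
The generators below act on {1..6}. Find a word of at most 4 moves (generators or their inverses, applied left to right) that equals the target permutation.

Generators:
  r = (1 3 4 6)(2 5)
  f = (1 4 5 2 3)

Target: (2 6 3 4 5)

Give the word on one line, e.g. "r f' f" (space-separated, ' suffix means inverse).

f r r

  after f: (1 4 5 2 3)
  after r: (1 6)(2 4)
  after r: (2 6 3 4 5)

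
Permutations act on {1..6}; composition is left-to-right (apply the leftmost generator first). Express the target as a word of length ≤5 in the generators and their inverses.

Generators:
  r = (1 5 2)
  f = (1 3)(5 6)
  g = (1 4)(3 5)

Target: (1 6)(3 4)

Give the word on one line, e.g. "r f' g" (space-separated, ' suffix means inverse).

  after f': (1 3)(5 6)
  after g: (1 5 6 3 4)
  after f: (1 6)(3 4)

f' g f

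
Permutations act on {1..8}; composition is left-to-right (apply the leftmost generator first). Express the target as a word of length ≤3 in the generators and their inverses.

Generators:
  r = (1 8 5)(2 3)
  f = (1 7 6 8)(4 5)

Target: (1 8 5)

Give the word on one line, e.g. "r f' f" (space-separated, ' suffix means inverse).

r' r'

  after r': (1 5 8)(2 3)
  after r': (1 8 5)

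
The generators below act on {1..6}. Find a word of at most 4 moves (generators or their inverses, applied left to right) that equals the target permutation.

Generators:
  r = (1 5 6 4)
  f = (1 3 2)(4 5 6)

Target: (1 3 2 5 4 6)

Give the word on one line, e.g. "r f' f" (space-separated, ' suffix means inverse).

  after f: (1 3 2)(4 5 6)
  after r: (1 3 2 5 4 6)

f r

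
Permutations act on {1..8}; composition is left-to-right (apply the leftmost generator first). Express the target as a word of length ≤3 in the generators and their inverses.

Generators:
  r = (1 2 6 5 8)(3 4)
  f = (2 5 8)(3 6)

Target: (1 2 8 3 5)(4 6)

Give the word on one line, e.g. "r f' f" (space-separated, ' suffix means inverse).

  after f': (2 8 5)(3 6)
  after r': (1 8 6 4 3 2 5)
  after f: (1 2 8 3 5)(4 6)

f' r' f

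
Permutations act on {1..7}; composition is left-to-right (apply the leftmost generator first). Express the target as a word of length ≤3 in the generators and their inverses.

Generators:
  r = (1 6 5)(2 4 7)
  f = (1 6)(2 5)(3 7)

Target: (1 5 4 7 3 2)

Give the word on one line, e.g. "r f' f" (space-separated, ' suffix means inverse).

f r

  after f: (1 6)(2 5)(3 7)
  after r: (1 5 4 7 3 2)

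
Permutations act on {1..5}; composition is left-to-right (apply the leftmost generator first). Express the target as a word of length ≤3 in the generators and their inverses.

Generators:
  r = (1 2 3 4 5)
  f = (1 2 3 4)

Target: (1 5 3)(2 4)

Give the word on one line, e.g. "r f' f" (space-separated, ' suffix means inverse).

  after r': (1 5 4 3 2)
  after f': (1 5 3)(2 4)

r' f'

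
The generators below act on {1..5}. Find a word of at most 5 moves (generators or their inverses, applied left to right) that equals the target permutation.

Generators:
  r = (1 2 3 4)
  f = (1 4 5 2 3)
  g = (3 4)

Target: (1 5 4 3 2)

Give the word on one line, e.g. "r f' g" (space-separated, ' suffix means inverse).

  after r: (1 2 3 4)
  after g': (1 2 4)
  after f': (1 5 4 3 2)

r g' f'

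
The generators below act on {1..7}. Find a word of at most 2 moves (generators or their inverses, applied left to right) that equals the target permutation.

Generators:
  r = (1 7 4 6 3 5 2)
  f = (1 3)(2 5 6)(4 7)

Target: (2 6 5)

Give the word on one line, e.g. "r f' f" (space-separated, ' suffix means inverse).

f f

  after f: (1 3)(2 5 6)(4 7)
  after f: (2 6 5)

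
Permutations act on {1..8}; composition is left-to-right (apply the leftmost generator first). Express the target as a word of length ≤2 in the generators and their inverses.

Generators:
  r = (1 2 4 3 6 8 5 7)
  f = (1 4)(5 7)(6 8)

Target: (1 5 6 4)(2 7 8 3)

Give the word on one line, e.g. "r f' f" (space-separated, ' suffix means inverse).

r' r'

  after r': (1 7 5 8 6 3 4 2)
  after r': (1 5 6 4)(2 7 8 3)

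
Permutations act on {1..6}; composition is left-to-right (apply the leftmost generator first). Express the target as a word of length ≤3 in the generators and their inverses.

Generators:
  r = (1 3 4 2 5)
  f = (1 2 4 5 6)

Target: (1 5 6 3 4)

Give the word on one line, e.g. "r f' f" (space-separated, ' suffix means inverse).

  after f: (1 2 4 5 6)
  after r: (1 5 6 3 4)

f r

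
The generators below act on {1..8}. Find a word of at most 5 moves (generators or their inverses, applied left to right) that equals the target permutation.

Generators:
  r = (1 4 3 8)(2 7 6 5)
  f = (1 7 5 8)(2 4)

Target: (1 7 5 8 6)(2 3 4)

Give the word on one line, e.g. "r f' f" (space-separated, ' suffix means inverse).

r f' f' r' f

  after r: (1 4 3 8)(2 7 6 5)
  after f': (1 2)(3 5 4)(6 7)
  after f': (1 4 3 7 6)(2 8 5)
  after r': (2 3)(6 8)
  after f: (1 7 5 8 6)(2 3 4)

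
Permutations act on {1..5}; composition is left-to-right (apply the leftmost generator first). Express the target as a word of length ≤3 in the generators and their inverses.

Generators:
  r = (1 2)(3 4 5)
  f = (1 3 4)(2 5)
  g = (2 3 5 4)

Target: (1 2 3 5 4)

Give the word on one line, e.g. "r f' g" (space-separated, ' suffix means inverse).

f g'

  after f: (1 3 4)(2 5)
  after g': (1 2 3 5 4)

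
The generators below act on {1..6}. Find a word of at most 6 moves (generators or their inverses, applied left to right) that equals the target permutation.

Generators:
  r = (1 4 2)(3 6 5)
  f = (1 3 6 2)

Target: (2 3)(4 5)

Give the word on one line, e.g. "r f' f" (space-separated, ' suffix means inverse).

  after r: (1 4 2)(3 6 5)
  after r: (1 2 4)(3 5 6)
  after f: (2 4 3 5)
  after r': (1 2)(3 6)(4 5)
  after f: (2 3)(4 5)

r r f r' f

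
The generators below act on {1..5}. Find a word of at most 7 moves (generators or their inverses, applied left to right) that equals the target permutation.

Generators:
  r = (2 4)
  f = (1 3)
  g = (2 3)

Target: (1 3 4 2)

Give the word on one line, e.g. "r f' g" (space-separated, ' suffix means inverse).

  after f: (1 3)
  after g: (1 2 3)
  after f: (1 2)
  after g: (1 3 2)
  after r': (1 3 4 2)

f g f g r'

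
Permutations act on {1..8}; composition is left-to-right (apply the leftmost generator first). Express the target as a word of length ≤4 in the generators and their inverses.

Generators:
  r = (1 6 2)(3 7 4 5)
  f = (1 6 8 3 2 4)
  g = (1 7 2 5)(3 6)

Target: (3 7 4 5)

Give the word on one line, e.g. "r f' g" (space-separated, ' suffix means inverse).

r' r' r'

  after r': (1 2 6)(3 5 4 7)
  after r': (1 6 2)(3 4)(5 7)
  after r': (3 7 4 5)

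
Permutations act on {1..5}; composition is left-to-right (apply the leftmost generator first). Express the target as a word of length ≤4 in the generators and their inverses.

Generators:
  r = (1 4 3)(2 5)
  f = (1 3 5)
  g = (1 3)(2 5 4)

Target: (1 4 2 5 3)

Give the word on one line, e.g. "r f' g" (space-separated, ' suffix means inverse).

f' g' g'

  after f': (1 5 3)
  after g': (1 2 4 5)
  after g': (1 4 2 5 3)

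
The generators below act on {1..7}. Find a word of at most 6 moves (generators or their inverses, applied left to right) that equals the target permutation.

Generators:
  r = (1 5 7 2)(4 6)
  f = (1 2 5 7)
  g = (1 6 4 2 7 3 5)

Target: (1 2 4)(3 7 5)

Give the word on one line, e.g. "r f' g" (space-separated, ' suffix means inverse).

  after f: (1 2 5 7)
  after f: (1 5)(2 7)
  after r: (1 7)(4 6)
  after g': (1 2 4)(3 7 5)

f f r g'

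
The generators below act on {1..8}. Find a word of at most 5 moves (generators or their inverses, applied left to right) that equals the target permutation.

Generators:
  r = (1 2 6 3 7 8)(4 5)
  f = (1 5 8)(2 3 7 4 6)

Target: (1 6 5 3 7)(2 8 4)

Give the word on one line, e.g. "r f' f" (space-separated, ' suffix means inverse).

f' r r r

  after f': (1 8 5)(2 6 4 7 3)
  after r: (2 3 6 5)(4 8)
  after r: (1 2 7 8 5 6 4)
  after r: (1 6 5 3 7)(2 8 4)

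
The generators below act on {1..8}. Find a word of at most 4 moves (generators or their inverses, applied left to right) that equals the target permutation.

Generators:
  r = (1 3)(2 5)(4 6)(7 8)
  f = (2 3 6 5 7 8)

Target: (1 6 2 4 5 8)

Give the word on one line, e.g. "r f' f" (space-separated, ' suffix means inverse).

f f r f

  after f: (2 3 6 5 7 8)
  after f: (2 6 7)(3 5 8)
  after r: (1 3 2 4 6 8)(5 7)
  after f: (1 6 2 4 5 8)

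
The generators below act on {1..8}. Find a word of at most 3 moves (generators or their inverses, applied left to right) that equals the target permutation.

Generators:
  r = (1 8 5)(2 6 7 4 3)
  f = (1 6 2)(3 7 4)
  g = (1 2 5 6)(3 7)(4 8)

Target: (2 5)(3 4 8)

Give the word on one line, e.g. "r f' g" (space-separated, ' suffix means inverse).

  after g: (1 2 5 6)(3 7)(4 8)
  after f: (2 5)(3 4 8)

g f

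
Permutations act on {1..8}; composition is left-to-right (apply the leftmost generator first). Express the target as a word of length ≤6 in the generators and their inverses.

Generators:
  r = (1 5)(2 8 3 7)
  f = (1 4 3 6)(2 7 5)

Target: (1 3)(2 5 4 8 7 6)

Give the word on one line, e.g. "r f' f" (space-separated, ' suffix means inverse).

f' f' f' r' f

  after f': (1 6 3 4)(2 5 7)
  after f': (1 3)(2 7 5)(4 6)
  after f': (1 4 3 6)
  after r': (1 4 8 2 7 3 6 5)
  after f: (1 3)(2 5 4 8 7 6)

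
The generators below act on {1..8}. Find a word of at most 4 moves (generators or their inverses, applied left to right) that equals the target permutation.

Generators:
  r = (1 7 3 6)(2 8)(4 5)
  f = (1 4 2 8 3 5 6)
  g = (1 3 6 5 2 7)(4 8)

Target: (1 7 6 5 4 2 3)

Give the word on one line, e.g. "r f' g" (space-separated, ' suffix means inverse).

  after r: (1 7 3 6)(2 8)(4 5)
  after g: (2 4)(3 5 8 7 6)
  after r: (1 7)(2 5)(3 4 8)
  after f': (1 7 6 5 4 2 3)

r g r f'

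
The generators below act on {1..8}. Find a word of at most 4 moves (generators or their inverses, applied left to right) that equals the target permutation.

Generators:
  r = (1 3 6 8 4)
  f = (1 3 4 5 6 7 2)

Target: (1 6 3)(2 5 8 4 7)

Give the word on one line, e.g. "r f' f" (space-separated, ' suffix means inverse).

f' r' f' f'

  after f': (1 2 7 6 5 4 3)
  after r': (1 2 7 3 4)(5 8 6)
  after f': (1 7)(2 6 4)(5 8)
  after f': (1 6 3)(2 5 8 4 7)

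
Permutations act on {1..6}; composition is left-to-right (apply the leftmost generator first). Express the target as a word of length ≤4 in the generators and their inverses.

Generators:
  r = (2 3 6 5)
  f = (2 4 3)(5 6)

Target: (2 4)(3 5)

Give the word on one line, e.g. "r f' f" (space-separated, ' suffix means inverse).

  after f: (2 4 3)(5 6)
  after r: (2 4 6)
  after r: (2 4 5)(3 6)
  after r: (2 4)(3 5)

f r r r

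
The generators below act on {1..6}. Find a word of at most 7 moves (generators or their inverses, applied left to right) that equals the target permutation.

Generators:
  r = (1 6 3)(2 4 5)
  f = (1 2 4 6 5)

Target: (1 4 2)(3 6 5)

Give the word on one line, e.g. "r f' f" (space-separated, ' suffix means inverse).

  after r: (1 6 3)(2 4 5)
  after f': (1 4 6 3 5)
  after r: (1 5 6)(2 4 3)
  after r: (1 2 5 3 4)
  after f: (1 4 2)(3 6 5)

r f' r r f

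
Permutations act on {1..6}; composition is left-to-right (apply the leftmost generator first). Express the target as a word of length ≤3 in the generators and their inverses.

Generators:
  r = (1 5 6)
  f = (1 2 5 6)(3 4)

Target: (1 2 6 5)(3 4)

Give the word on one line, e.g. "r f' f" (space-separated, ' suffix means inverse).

f r

  after f: (1 2 5 6)(3 4)
  after r: (1 2 6 5)(3 4)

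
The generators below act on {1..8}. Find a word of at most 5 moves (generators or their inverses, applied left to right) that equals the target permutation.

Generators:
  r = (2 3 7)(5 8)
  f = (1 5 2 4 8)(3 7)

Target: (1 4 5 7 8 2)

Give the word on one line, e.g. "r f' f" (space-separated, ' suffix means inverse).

f r r f f

  after f: (1 5 2 4 8)(3 7)
  after r: (1 8)(2 4 5 3)
  after r: (1 5 7 2 4 8)
  after f: (1 2 8 5 3 7 4)
  after f: (1 4 5 7 8 2)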